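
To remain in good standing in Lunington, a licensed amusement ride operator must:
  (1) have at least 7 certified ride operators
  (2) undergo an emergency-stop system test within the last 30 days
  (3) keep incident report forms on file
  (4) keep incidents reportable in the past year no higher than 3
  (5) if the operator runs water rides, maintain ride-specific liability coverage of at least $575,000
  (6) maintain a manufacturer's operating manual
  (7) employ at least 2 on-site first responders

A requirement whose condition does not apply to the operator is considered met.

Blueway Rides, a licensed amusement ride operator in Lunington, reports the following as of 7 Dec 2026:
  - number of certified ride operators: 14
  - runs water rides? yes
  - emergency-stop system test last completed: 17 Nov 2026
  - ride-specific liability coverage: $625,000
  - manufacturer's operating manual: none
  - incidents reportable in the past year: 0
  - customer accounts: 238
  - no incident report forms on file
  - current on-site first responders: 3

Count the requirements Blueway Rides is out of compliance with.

1. certified ride operators 14 ≥ 7 → met
2. emergency-stop system test 20 days ago vs limit 30 → met
3. incident report forms absent → not met
4. incidents reportable in the past year 0 ≤ 3 → met
5. condition 'runs water rides' holds; ride-specific liability coverage $625,000 ≥ $575,000 → met
6. manufacturer's operating manual absent → not met
7. on-site first responders 3 ≥ 2 → met
Not met: 2 of 7

2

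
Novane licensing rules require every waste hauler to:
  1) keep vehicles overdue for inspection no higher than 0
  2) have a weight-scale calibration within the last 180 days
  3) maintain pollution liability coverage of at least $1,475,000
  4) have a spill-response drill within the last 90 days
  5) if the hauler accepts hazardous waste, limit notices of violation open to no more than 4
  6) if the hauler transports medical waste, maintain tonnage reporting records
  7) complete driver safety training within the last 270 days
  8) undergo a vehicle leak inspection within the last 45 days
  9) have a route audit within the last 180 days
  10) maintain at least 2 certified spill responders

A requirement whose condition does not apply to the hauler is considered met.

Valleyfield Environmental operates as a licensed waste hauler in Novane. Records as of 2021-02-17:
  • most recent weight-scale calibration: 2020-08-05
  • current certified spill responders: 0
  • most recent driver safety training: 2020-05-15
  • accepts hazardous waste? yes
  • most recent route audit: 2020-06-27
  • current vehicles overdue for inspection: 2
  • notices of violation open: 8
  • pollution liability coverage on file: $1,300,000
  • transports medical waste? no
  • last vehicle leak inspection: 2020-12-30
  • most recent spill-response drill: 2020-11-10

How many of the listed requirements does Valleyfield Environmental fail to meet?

1. vehicles overdue for inspection 2 > 0 → not met
2. weight-scale calibration 196 days ago vs limit 180 → not met
3. pollution liability coverage $1,300,000 < $1,475,000 → not met
4. spill-response drill 99 days ago vs limit 90 → not met
5. condition 'accepts hazardous waste' holds; notices of violation open 8 > 4 → not met
6. condition 'transports medical waste' does not hold → requirement n/a → met
7. driver safety training 278 days ago vs limit 270 → not met
8. vehicle leak inspection 49 days ago vs limit 45 → not met
9. route audit 235 days ago vs limit 180 → not met
10. certified spill responders 0 < 2 → not met
Not met: 9 of 10

9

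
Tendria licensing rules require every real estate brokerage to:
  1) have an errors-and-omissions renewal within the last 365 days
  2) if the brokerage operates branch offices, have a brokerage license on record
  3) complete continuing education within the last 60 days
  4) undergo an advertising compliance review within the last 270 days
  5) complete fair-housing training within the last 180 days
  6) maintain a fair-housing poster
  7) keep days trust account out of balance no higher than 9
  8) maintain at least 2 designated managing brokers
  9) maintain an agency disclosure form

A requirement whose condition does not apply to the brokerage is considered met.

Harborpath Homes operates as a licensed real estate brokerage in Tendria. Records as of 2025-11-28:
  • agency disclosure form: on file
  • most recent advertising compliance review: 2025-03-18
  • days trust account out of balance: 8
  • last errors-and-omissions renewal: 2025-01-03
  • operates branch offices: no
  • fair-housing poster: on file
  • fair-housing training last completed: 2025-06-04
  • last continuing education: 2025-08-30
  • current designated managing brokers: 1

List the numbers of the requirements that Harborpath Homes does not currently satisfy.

1. errors-and-omissions renewal 329 days ago vs limit 365 → met
2. condition 'operates branch offices' does not hold → requirement n/a → met
3. continuing education 90 days ago vs limit 60 → not met
4. advertising compliance review 255 days ago vs limit 270 → met
5. fair-housing training 177 days ago vs limit 180 → met
6. fair-housing poster present → met
7. days trust account out of balance 8 ≤ 9 → met
8. designated managing brokers 1 < 2 → not met
9. agency disclosure form present → met
Not met: 3, 8

3, 8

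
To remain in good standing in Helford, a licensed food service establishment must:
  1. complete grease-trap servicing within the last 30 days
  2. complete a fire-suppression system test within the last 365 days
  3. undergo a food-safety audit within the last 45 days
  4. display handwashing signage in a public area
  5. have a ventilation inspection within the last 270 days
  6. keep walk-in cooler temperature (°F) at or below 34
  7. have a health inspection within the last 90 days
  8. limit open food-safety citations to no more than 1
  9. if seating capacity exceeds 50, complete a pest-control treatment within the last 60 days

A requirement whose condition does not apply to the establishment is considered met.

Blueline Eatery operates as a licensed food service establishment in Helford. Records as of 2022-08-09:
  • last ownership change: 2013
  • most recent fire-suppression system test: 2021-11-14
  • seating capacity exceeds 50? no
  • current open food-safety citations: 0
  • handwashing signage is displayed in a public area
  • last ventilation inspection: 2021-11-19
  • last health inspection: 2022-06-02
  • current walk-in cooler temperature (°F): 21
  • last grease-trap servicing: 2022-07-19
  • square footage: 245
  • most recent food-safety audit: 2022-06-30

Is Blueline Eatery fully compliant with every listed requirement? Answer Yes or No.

1. grease-trap servicing 21 days ago vs limit 30 → met
2. fire-suppression system test 268 days ago vs limit 365 → met
3. food-safety audit 40 days ago vs limit 45 → met
4. handwashing signage present → met
5. ventilation inspection 263 days ago vs limit 270 → met
6. walk-in cooler temperature (°F) 21 ≤ 34 → met
7. health inspection 68 days ago vs limit 90 → met
8. open food-safety citations 0 ≤ 1 → met
9. condition 'seating capacity exceeds 50' does not hold → requirement n/a → met
All met.

Yes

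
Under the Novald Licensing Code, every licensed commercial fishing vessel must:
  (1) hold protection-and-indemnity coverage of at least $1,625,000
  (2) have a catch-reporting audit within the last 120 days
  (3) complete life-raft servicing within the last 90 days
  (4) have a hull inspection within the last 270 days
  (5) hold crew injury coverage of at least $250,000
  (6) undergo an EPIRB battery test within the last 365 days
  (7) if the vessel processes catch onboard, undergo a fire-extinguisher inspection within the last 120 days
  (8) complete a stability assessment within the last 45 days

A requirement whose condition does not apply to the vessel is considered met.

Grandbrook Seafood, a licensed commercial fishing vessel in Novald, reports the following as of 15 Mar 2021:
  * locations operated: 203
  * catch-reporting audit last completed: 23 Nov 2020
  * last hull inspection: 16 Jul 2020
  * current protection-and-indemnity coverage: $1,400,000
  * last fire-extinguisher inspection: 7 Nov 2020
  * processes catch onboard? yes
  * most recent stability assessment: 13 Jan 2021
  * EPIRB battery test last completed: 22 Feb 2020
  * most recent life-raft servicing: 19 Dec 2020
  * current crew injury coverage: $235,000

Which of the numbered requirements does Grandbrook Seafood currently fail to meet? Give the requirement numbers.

1, 5, 6, 7, 8

1. protection-and-indemnity coverage $1,400,000 < $1,625,000 → not met
2. catch-reporting audit 112 days ago vs limit 120 → met
3. life-raft servicing 86 days ago vs limit 90 → met
4. hull inspection 242 days ago vs limit 270 → met
5. crew injury coverage $235,000 < $250,000 → not met
6. EPIRB battery test 387 days ago vs limit 365 → not met
7. condition 'processes catch onboard' holds; fire-extinguisher inspection 128 days ago vs limit 120 → not met
8. stability assessment 61 days ago vs limit 45 → not met
Not met: 1, 5, 6, 7, 8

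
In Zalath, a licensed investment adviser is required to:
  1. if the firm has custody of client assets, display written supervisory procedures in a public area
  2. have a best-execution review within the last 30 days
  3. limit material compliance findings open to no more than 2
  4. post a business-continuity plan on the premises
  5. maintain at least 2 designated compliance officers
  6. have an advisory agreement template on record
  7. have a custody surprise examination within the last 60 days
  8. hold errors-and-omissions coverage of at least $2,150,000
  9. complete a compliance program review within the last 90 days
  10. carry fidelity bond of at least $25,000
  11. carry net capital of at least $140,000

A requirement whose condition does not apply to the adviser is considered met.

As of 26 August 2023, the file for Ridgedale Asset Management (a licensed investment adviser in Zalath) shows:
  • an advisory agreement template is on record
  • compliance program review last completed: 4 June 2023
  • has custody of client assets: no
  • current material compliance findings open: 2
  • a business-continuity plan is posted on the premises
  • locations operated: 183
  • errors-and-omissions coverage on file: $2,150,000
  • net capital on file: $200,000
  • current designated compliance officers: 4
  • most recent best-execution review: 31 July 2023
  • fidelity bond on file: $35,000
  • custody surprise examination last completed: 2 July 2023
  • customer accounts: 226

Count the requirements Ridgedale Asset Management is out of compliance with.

0

1. condition 'has custody of client assets' does not hold → requirement n/a → met
2. best-execution review 26 days ago vs limit 30 → met
3. material compliance findings open 2 ≤ 2 → met
4. business-continuity plan present → met
5. designated compliance officers 4 ≥ 2 → met
6. advisory agreement template present → met
7. custody surprise examination 55 days ago vs limit 60 → met
8. errors-and-omissions coverage $2,150,000 ≥ $2,150,000 → met
9. compliance program review 83 days ago vs limit 90 → met
10. fidelity bond $35,000 ≥ $25,000 → met
11. net capital $200,000 ≥ $140,000 → met
Not met: 0 of 11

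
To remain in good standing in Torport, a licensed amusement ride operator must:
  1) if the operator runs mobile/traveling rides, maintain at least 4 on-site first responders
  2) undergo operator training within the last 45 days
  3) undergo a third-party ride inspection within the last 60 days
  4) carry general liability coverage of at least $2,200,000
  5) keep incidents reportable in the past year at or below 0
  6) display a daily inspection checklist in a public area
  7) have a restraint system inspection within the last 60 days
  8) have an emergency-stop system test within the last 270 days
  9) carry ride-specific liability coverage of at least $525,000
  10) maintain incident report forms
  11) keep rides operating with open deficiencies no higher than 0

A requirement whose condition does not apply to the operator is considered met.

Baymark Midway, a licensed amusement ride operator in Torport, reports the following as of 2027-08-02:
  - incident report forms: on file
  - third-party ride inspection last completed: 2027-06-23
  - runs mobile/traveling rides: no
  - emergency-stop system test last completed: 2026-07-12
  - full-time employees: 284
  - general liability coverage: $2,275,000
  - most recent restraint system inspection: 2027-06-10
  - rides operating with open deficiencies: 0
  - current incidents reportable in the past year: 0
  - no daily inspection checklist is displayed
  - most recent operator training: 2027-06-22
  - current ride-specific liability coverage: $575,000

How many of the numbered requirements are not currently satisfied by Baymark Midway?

1. condition 'runs mobile/traveling rides' does not hold → requirement n/a → met
2. operator training 41 days ago vs limit 45 → met
3. third-party ride inspection 40 days ago vs limit 60 → met
4. general liability coverage $2,275,000 ≥ $2,200,000 → met
5. incidents reportable in the past year 0 ≤ 0 → met
6. daily inspection checklist absent → not met
7. restraint system inspection 53 days ago vs limit 60 → met
8. emergency-stop system test 386 days ago vs limit 270 → not met
9. ride-specific liability coverage $575,000 ≥ $525,000 → met
10. incident report forms present → met
11. rides operating with open deficiencies 0 ≤ 0 → met
Not met: 2 of 11

2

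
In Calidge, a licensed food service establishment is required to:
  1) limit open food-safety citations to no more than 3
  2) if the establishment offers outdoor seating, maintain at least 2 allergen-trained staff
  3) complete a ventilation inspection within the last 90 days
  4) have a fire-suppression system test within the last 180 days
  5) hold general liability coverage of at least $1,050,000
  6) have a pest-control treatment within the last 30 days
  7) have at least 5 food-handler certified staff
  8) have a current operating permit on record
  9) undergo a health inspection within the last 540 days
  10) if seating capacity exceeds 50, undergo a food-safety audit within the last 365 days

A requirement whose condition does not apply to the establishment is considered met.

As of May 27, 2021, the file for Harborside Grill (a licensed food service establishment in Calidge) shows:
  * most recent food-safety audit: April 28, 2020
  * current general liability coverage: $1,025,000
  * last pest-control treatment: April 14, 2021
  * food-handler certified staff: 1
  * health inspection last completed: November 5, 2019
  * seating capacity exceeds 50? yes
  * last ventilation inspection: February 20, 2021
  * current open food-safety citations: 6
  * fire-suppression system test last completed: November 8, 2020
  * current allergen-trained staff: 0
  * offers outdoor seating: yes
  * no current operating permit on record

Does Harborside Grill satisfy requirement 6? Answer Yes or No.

No

6. pest-control treatment 43 days ago vs limit 30 → not met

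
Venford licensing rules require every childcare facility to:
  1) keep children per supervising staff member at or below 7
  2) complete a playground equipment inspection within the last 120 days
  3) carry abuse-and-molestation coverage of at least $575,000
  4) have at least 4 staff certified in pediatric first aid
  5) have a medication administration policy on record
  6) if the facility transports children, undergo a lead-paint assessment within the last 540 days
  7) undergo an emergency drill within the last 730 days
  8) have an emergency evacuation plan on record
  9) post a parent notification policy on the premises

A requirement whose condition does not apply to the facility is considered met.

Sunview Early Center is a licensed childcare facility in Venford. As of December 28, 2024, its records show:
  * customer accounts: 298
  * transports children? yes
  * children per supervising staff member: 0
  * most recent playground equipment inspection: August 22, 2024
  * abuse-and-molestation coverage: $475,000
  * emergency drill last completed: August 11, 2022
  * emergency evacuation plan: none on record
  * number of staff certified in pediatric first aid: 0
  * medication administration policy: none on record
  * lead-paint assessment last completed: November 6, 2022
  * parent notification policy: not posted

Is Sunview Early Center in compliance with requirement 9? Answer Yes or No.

No

9. parent notification policy absent → not met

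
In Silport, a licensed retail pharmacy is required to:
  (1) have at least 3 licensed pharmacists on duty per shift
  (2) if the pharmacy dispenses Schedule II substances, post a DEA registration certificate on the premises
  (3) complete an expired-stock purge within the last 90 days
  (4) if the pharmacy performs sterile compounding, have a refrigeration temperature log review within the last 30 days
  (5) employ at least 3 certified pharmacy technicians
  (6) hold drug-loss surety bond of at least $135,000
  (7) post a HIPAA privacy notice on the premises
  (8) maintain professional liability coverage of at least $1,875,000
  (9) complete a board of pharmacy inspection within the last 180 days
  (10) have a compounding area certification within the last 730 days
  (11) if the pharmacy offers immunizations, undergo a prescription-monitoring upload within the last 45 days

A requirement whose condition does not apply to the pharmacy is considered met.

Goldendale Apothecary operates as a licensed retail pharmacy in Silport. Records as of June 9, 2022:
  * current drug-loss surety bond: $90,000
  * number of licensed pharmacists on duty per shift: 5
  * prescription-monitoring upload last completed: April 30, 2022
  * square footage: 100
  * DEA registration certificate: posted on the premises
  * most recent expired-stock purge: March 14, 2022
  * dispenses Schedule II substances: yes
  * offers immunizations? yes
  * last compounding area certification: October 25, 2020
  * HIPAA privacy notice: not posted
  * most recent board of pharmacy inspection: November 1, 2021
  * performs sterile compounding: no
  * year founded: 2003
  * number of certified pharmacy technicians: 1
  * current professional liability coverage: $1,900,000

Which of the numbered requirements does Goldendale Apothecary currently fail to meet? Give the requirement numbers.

5, 6, 7, 9

1. licensed pharmacists on duty per shift 5 ≥ 3 → met
2. condition 'dispenses Schedule II substances' holds; DEA registration certificate present → met
3. expired-stock purge 87 days ago vs limit 90 → met
4. condition 'performs sterile compounding' does not hold → requirement n/a → met
5. certified pharmacy technicians 1 < 3 → not met
6. drug-loss surety bond $90,000 < $135,000 → not met
7. HIPAA privacy notice absent → not met
8. professional liability coverage $1,900,000 ≥ $1,875,000 → met
9. board of pharmacy inspection 220 days ago vs limit 180 → not met
10. compounding area certification 592 days ago vs limit 730 → met
11. condition 'offers immunizations' holds; prescription-monitoring upload 40 days ago vs limit 45 → met
Not met: 5, 6, 7, 9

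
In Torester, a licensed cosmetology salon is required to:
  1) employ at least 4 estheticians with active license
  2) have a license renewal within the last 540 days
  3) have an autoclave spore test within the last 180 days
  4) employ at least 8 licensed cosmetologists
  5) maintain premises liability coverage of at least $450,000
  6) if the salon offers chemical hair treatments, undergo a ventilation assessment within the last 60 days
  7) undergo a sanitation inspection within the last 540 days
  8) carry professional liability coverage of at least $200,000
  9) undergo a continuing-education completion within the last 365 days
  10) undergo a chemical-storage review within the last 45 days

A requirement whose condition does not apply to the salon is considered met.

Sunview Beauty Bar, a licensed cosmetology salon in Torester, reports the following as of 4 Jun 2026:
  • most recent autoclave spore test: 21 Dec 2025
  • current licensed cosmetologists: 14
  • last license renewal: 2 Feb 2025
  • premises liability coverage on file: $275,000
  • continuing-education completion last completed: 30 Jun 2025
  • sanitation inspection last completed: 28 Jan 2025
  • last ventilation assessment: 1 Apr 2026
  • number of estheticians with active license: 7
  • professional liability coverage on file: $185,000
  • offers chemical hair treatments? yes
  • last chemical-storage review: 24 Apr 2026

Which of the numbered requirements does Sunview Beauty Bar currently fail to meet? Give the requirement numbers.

1. estheticians with active license 7 ≥ 4 → met
2. license renewal 487 days ago vs limit 540 → met
3. autoclave spore test 165 days ago vs limit 180 → met
4. licensed cosmetologists 14 ≥ 8 → met
5. premises liability coverage $275,000 < $450,000 → not met
6. condition 'offers chemical hair treatments' holds; ventilation assessment 64 days ago vs limit 60 → not met
7. sanitation inspection 492 days ago vs limit 540 → met
8. professional liability coverage $185,000 < $200,000 → not met
9. continuing-education completion 339 days ago vs limit 365 → met
10. chemical-storage review 41 days ago vs limit 45 → met
Not met: 5, 6, 8

5, 6, 8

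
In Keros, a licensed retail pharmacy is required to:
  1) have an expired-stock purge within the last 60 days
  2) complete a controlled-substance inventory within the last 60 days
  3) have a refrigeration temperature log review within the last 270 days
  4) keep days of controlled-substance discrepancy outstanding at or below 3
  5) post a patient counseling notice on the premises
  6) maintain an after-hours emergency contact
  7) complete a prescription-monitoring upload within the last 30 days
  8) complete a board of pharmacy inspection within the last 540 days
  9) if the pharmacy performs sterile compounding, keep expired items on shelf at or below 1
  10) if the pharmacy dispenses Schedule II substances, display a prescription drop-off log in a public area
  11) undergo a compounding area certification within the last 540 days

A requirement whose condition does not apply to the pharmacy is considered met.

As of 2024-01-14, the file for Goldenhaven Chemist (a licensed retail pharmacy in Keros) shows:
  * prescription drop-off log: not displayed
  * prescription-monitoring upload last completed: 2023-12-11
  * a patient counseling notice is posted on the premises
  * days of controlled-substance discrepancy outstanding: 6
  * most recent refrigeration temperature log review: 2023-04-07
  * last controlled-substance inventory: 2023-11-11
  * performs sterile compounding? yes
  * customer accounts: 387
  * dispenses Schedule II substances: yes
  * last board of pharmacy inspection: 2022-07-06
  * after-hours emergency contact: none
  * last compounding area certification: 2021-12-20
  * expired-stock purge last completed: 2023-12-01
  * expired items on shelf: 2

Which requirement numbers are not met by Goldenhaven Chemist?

1. expired-stock purge 44 days ago vs limit 60 → met
2. controlled-substance inventory 64 days ago vs limit 60 → not met
3. refrigeration temperature log review 282 days ago vs limit 270 → not met
4. days of controlled-substance discrepancy outstanding 6 > 3 → not met
5. patient counseling notice present → met
6. after-hours emergency contact absent → not met
7. prescription-monitoring upload 34 days ago vs limit 30 → not met
8. board of pharmacy inspection 557 days ago vs limit 540 → not met
9. condition 'performs sterile compounding' holds; expired items on shelf 2 > 1 → not met
10. condition 'dispenses Schedule II substances' holds; prescription drop-off log absent → not met
11. compounding area certification 755 days ago vs limit 540 → not met
Not met: 2, 3, 4, 6, 7, 8, 9, 10, 11

2, 3, 4, 6, 7, 8, 9, 10, 11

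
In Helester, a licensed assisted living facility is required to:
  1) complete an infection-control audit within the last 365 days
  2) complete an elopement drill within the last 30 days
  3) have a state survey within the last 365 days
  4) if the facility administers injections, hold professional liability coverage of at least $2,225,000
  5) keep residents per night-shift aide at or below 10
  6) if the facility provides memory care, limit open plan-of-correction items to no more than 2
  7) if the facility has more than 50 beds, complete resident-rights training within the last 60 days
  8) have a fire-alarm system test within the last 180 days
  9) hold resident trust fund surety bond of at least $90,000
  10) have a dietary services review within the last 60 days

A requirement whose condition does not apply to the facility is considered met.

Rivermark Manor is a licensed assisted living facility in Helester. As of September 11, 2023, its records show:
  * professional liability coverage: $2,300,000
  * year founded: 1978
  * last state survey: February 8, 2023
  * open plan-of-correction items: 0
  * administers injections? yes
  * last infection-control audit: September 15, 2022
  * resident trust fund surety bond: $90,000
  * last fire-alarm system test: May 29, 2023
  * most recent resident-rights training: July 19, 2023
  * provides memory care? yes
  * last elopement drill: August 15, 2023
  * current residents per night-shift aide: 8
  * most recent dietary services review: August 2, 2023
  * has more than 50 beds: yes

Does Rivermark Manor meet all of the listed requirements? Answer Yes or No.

Yes

1. infection-control audit 361 days ago vs limit 365 → met
2. elopement drill 27 days ago vs limit 30 → met
3. state survey 215 days ago vs limit 365 → met
4. condition 'administers injections' holds; professional liability coverage $2,300,000 ≥ $2,225,000 → met
5. residents per night-shift aide 8 ≤ 10 → met
6. condition 'provides memory care' holds; open plan-of-correction items 0 ≤ 2 → met
7. condition 'has more than 50 beds' holds; resident-rights training 54 days ago vs limit 60 → met
8. fire-alarm system test 105 days ago vs limit 180 → met
9. resident trust fund surety bond $90,000 ≥ $90,000 → met
10. dietary services review 40 days ago vs limit 60 → met
All met.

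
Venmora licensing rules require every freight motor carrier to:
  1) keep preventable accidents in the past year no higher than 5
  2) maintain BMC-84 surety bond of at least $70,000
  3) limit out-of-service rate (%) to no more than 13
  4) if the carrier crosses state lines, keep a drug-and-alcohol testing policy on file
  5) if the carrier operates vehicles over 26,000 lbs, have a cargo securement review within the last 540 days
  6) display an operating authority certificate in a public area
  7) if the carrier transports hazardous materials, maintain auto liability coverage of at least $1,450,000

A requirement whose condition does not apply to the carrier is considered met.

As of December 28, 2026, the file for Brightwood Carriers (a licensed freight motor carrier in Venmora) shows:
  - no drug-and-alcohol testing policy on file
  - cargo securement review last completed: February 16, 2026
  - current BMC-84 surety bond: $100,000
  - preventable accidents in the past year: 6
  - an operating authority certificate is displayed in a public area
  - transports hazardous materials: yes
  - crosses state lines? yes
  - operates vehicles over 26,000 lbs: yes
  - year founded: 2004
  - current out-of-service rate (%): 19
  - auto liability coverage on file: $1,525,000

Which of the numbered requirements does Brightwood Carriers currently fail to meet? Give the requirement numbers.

1, 3, 4

1. preventable accidents in the past year 6 > 5 → not met
2. BMC-84 surety bond $100,000 ≥ $70,000 → met
3. out-of-service rate (%) 19 > 13 → not met
4. condition 'crosses state lines' holds; drug-and-alcohol testing policy absent → not met
5. condition 'operates vehicles over 26,000 lbs' holds; cargo securement review 315 days ago vs limit 540 → met
6. operating authority certificate present → met
7. condition 'transports hazardous materials' holds; auto liability coverage $1,525,000 ≥ $1,450,000 → met
Not met: 1, 3, 4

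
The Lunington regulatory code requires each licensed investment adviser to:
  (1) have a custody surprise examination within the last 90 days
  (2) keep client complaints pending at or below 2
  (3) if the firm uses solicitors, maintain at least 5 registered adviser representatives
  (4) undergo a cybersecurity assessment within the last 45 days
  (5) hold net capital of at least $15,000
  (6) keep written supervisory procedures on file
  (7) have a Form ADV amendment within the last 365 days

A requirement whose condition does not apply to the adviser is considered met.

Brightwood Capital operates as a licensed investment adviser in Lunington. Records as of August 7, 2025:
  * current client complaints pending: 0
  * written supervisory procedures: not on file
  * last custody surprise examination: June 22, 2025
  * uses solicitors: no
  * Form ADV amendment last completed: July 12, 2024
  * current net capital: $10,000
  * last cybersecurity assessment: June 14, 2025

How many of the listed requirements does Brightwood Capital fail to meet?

1. custody surprise examination 46 days ago vs limit 90 → met
2. client complaints pending 0 ≤ 2 → met
3. condition 'uses solicitors' does not hold → requirement n/a → met
4. cybersecurity assessment 54 days ago vs limit 45 → not met
5. net capital $10,000 < $15,000 → not met
6. written supervisory procedures absent → not met
7. Form ADV amendment 391 days ago vs limit 365 → not met
Not met: 4 of 7

4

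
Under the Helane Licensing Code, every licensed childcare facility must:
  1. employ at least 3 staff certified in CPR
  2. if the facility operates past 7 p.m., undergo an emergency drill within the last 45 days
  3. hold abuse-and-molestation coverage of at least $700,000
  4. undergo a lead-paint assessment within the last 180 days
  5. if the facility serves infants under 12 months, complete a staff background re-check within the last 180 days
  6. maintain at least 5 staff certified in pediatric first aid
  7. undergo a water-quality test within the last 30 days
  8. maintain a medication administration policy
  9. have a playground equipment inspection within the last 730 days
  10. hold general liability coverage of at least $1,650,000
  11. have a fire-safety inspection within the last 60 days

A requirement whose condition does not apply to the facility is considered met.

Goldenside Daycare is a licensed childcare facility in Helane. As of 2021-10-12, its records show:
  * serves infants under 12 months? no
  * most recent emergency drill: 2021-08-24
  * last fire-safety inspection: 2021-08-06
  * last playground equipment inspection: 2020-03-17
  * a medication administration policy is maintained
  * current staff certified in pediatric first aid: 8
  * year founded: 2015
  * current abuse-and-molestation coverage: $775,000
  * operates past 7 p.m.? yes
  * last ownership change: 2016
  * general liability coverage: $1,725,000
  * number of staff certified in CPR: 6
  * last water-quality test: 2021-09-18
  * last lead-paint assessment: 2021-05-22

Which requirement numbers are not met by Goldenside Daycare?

1. staff certified in CPR 6 ≥ 3 → met
2. condition 'operates past 7 p.m.' holds; emergency drill 49 days ago vs limit 45 → not met
3. abuse-and-molestation coverage $775,000 ≥ $700,000 → met
4. lead-paint assessment 143 days ago vs limit 180 → met
5. condition 'serves infants under 12 months' does not hold → requirement n/a → met
6. staff certified in pediatric first aid 8 ≥ 5 → met
7. water-quality test 24 days ago vs limit 30 → met
8. medication administration policy present → met
9. playground equipment inspection 574 days ago vs limit 730 → met
10. general liability coverage $1,725,000 ≥ $1,650,000 → met
11. fire-safety inspection 67 days ago vs limit 60 → not met
Not met: 2, 11

2, 11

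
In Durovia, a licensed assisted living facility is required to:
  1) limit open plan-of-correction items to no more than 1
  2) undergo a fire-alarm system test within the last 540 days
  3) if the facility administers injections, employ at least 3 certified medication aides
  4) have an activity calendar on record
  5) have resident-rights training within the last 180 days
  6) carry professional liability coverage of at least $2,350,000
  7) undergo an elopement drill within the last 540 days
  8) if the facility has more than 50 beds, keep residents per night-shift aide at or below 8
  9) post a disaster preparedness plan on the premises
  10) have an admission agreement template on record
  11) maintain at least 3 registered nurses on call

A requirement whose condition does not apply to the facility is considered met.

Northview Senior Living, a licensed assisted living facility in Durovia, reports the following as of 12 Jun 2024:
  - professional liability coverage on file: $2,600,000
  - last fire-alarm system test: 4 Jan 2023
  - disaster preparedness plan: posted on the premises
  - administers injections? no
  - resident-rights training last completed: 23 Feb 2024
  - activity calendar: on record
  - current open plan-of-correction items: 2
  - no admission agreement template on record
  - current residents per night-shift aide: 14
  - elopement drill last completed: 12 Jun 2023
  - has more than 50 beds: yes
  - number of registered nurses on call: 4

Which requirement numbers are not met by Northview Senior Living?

1, 8, 10

1. open plan-of-correction items 2 > 1 → not met
2. fire-alarm system test 525 days ago vs limit 540 → met
3. condition 'administers injections' does not hold → requirement n/a → met
4. activity calendar present → met
5. resident-rights training 110 days ago vs limit 180 → met
6. professional liability coverage $2,600,000 ≥ $2,350,000 → met
7. elopement drill 366 days ago vs limit 540 → met
8. condition 'has more than 50 beds' holds; residents per night-shift aide 14 > 8 → not met
9. disaster preparedness plan present → met
10. admission agreement template absent → not met
11. registered nurses on call 4 ≥ 3 → met
Not met: 1, 8, 10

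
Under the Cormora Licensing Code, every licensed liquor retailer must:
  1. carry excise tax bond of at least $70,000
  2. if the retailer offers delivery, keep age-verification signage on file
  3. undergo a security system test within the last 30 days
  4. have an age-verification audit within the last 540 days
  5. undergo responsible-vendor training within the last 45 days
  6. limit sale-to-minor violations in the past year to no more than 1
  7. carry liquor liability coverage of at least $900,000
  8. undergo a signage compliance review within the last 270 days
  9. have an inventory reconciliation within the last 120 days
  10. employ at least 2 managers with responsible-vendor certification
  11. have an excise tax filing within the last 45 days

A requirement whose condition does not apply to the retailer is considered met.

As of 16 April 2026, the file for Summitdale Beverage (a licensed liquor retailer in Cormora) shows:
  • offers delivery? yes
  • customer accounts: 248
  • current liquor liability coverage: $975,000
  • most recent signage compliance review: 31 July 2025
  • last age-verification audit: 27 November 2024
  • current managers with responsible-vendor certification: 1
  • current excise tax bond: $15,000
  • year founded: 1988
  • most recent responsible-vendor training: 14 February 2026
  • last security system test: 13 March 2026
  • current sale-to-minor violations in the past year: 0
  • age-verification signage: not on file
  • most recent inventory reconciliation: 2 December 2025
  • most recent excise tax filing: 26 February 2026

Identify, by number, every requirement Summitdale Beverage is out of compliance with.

1. excise tax bond $15,000 < $70,000 → not met
2. condition 'offers delivery' holds; age-verification signage absent → not met
3. security system test 34 days ago vs limit 30 → not met
4. age-verification audit 505 days ago vs limit 540 → met
5. responsible-vendor training 61 days ago vs limit 45 → not met
6. sale-to-minor violations in the past year 0 ≤ 1 → met
7. liquor liability coverage $975,000 ≥ $900,000 → met
8. signage compliance review 259 days ago vs limit 270 → met
9. inventory reconciliation 135 days ago vs limit 120 → not met
10. managers with responsible-vendor certification 1 < 2 → not met
11. excise tax filing 49 days ago vs limit 45 → not met
Not met: 1, 2, 3, 5, 9, 10, 11

1, 2, 3, 5, 9, 10, 11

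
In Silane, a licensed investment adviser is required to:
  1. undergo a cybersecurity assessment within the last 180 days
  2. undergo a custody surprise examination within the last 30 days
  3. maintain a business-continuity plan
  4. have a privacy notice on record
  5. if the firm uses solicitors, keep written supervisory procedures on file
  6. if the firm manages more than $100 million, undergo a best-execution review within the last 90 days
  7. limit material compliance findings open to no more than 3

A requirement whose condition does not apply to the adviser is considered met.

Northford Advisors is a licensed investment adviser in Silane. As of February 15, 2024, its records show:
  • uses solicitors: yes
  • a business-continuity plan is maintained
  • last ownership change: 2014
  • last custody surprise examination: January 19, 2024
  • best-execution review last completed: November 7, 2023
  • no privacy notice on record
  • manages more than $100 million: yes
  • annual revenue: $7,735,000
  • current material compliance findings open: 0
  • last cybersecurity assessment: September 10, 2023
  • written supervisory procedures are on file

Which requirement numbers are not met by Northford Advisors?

4, 6

1. cybersecurity assessment 158 days ago vs limit 180 → met
2. custody surprise examination 27 days ago vs limit 30 → met
3. business-continuity plan present → met
4. privacy notice absent → not met
5. condition 'uses solicitors' holds; written supervisory procedures present → met
6. condition 'manages more than $100 million' holds; best-execution review 100 days ago vs limit 90 → not met
7. material compliance findings open 0 ≤ 3 → met
Not met: 4, 6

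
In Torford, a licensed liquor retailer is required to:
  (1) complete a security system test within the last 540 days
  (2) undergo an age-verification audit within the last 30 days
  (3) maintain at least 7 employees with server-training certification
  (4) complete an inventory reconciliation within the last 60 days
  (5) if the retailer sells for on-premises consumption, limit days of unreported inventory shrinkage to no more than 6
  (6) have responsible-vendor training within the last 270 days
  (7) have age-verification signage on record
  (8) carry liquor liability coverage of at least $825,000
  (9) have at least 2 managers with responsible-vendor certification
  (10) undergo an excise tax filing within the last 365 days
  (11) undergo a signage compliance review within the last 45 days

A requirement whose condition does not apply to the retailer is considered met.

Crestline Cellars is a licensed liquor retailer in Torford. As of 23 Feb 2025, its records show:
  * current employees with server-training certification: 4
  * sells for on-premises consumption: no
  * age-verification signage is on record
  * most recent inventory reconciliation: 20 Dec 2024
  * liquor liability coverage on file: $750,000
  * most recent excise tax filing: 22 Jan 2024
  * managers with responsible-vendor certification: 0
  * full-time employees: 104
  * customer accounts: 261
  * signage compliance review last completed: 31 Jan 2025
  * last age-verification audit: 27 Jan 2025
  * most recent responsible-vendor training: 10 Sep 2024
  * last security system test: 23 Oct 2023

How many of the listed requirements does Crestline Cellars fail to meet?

1. security system test 489 days ago vs limit 540 → met
2. age-verification audit 27 days ago vs limit 30 → met
3. employees with server-training certification 4 < 7 → not met
4. inventory reconciliation 65 days ago vs limit 60 → not met
5. condition 'sells for on-premises consumption' does not hold → requirement n/a → met
6. responsible-vendor training 166 days ago vs limit 270 → met
7. age-verification signage present → met
8. liquor liability coverage $750,000 < $825,000 → not met
9. managers with responsible-vendor certification 0 < 2 → not met
10. excise tax filing 398 days ago vs limit 365 → not met
11. signage compliance review 23 days ago vs limit 45 → met
Not met: 5 of 11

5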